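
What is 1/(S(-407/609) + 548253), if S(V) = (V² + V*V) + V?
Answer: 370881/203336704328 ≈ 1.8240e-6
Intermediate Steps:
S(V) = V + 2*V² (S(V) = (V² + V²) + V = 2*V² + V = V + 2*V²)
1/(S(-407/609) + 548253) = 1/((-407/609)*(1 + 2*(-407/609)) + 548253) = 1/((-407*1/609)*(1 + 2*(-407*1/609)) + 548253) = 1/(-407*(1 + 2*(-407/609))/609 + 548253) = 1/(-407*(1 - 814/609)/609 + 548253) = 1/(-407/609*(-205/609) + 548253) = 1/(83435/370881 + 548253) = 1/(203336704328/370881) = 370881/203336704328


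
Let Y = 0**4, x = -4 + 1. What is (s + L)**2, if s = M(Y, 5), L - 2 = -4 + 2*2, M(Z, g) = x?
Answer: 1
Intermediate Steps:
x = -3
Y = 0
M(Z, g) = -3
L = 2 (L = 2 + (-4 + 2*2) = 2 + (-4 + 4) = 2 + 0 = 2)
s = -3
(s + L)**2 = (-3 + 2)**2 = (-1)**2 = 1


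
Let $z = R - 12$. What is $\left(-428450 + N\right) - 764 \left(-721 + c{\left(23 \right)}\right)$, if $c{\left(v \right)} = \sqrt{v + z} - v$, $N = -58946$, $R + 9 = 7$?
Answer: $78728$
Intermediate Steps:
$R = -2$ ($R = -9 + 7 = -2$)
$z = -14$ ($z = -2 - 12 = -14$)
$c{\left(v \right)} = \sqrt{-14 + v} - v$ ($c{\left(v \right)} = \sqrt{v - 14} - v = \sqrt{-14 + v} - v$)
$\left(-428450 + N\right) - 764 \left(-721 + c{\left(23 \right)}\right) = \left(-428450 - 58946\right) - 764 \left(-721 + \left(\sqrt{-14 + 23} - 23\right)\right) = -487396 - 764 \left(-721 - \left(23 - \sqrt{9}\right)\right) = -487396 - 764 \left(-721 + \left(3 - 23\right)\right) = -487396 - 764 \left(-721 - 20\right) = -487396 - -566124 = -487396 + 566124 = 78728$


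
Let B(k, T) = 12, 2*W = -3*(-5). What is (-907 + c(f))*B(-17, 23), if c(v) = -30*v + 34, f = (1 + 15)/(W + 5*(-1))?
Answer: -12780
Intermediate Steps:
W = 15/2 (W = (-3*(-5))/2 = (1/2)*15 = 15/2 ≈ 7.5000)
f = 32/5 (f = (1 + 15)/(15/2 + 5*(-1)) = 16/(15/2 - 5) = 16/(5/2) = 16*(2/5) = 32/5 ≈ 6.4000)
c(v) = 34 - 30*v
(-907 + c(f))*B(-17, 23) = (-907 + (34 - 30*32/5))*12 = (-907 + (34 - 192))*12 = (-907 - 158)*12 = -1065*12 = -12780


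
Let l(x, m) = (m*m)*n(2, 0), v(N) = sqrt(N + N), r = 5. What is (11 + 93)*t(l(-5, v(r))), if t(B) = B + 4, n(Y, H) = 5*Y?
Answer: 10816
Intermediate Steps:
v(N) = sqrt(2)*sqrt(N) (v(N) = sqrt(2*N) = sqrt(2)*sqrt(N))
l(x, m) = 10*m**2 (l(x, m) = (m*m)*(5*2) = m**2*10 = 10*m**2)
t(B) = 4 + B
(11 + 93)*t(l(-5, v(r))) = (11 + 93)*(4 + 10*(sqrt(2)*sqrt(5))**2) = 104*(4 + 10*(sqrt(10))**2) = 104*(4 + 10*10) = 104*(4 + 100) = 104*104 = 10816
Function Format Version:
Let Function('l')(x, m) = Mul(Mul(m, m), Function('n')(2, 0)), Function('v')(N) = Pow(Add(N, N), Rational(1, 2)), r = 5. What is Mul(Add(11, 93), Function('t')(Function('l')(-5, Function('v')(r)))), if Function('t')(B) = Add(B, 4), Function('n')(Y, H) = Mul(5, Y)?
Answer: 10816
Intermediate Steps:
Function('v')(N) = Mul(Pow(2, Rational(1, 2)), Pow(N, Rational(1, 2))) (Function('v')(N) = Pow(Mul(2, N), Rational(1, 2)) = Mul(Pow(2, Rational(1, 2)), Pow(N, Rational(1, 2))))
Function('l')(x, m) = Mul(10, Pow(m, 2)) (Function('l')(x, m) = Mul(Mul(m, m), Mul(5, 2)) = Mul(Pow(m, 2), 10) = Mul(10, Pow(m, 2)))
Function('t')(B) = Add(4, B)
Mul(Add(11, 93), Function('t')(Function('l')(-5, Function('v')(r)))) = Mul(Add(11, 93), Add(4, Mul(10, Pow(Mul(Pow(2, Rational(1, 2)), Pow(5, Rational(1, 2))), 2)))) = Mul(104, Add(4, Mul(10, Pow(Pow(10, Rational(1, 2)), 2)))) = Mul(104, Add(4, Mul(10, 10))) = Mul(104, Add(4, 100)) = Mul(104, 104) = 10816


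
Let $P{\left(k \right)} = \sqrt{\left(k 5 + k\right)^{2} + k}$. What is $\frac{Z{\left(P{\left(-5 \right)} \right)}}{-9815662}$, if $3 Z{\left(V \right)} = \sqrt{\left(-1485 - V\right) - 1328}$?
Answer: $- \frac{i \sqrt{2813 + \sqrt{895}}}{29446986} \approx - 1.8107 \cdot 10^{-6} i$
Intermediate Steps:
$P{\left(k \right)} = \sqrt{k + 36 k^{2}}$ ($P{\left(k \right)} = \sqrt{\left(5 k + k\right)^{2} + k} = \sqrt{\left(6 k\right)^{2} + k} = \sqrt{36 k^{2} + k} = \sqrt{k + 36 k^{2}}$)
$Z{\left(V \right)} = \frac{\sqrt{-2813 - V}}{3}$ ($Z{\left(V \right)} = \frac{\sqrt{\left(-1485 - V\right) - 1328}}{3} = \frac{\sqrt{-2813 - V}}{3}$)
$\frac{Z{\left(P{\left(-5 \right)} \right)}}{-9815662} = \frac{\frac{1}{3} \sqrt{-2813 - \sqrt{- 5 \left(1 + 36 \left(-5\right)\right)}}}{-9815662} = \frac{\sqrt{-2813 - \sqrt{- 5 \left(1 - 180\right)}}}{3} \left(- \frac{1}{9815662}\right) = \frac{\sqrt{-2813 - \sqrt{\left(-5\right) \left(-179\right)}}}{3} \left(- \frac{1}{9815662}\right) = \frac{\sqrt{-2813 - \sqrt{895}}}{3} \left(- \frac{1}{9815662}\right) = - \frac{\sqrt{-2813 - \sqrt{895}}}{29446986}$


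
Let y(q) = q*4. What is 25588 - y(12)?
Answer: 25540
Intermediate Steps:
y(q) = 4*q
25588 - y(12) = 25588 - 4*12 = 25588 - 1*48 = 25588 - 48 = 25540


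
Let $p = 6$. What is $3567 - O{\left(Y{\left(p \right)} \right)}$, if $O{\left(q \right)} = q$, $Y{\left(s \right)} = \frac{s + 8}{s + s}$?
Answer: $\frac{21395}{6} \approx 3565.8$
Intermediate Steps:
$Y{\left(s \right)} = \frac{8 + s}{2 s}$
$3567 - O{\left(Y{\left(p \right)} \right)} = 3567 - \frac{8 + 6}{2 \cdot 6} = 3567 - \frac{1}{2} \cdot \frac{1}{6} \cdot 14 = 3567 - \frac{7}{6} = \frac{21395}{6}$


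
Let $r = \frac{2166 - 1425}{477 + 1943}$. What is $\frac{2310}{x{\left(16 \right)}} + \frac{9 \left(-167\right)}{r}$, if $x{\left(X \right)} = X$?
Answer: $- \frac{9414075}{1976} \approx -4764.2$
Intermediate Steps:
$r = \frac{741}{2420} \approx 0.3062$
$\frac{2310}{x{\left(16 \right)}} + \frac{9 \left(-167\right)}{r} = \frac{2310}{16} + \frac{9 \left(-167\right)}{\frac{741}{2420}} = 2310 \cdot \frac{1}{16} - \frac{1212420}{247} = \frac{1155}{8} - \frac{1212420}{247} = - \frac{9414075}{1976}$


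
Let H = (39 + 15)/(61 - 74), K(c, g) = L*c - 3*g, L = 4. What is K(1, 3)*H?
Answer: 270/13 ≈ 20.769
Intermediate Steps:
K(c, g) = -3*g + 4*c (K(c, g) = 4*c - 3*g = -3*g + 4*c)
H = -54/13 (H = 54/(-13) = 54*(-1/13) = -54/13 ≈ -4.1538)
K(1, 3)*H = (-3*3 + 4*1)*(-54/13) = (-9 + 4)*(-54/13) = -5*(-54/13) = 270/13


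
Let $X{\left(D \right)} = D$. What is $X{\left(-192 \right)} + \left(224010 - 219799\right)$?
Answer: $4019$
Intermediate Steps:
$X{\left(-192 \right)} + \left(224010 - 219799\right) = -192 + \left(224010 - 219799\right) = -192 + 4211 = 4019$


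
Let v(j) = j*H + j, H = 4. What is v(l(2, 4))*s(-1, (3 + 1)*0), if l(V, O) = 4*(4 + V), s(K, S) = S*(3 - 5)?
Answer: 0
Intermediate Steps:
s(K, S) = -2*S (s(K, S) = S*(-2) = -2*S)
l(V, O) = 16 + 4*V
v(j) = 5*j (v(j) = j*4 + j = 4*j + j = 5*j)
v(l(2, 4))*s(-1, (3 + 1)*0) = (5*(16 + 4*2))*(-2*(3 + 1)*0) = (5*(16 + 8))*(-8*0) = (5*24)*(-2*0) = 120*0 = 0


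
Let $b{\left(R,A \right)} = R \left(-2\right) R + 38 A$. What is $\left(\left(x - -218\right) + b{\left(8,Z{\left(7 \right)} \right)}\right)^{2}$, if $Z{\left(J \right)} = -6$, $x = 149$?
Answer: $121$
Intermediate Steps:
$b{\left(R,A \right)} = - 2 R^{2} + 38 A$ ($b{\left(R,A \right)} = - 2 R R + 38 A = - 2 R^{2} + 38 A$)
$\left(\left(x - -218\right) + b{\left(8,Z{\left(7 \right)} \right)}\right)^{2} = \left(\left(149 - -218\right) - \left(228 + 2 \cdot 8^{2}\right)\right)^{2} = \left(\left(149 + 218\right) - 356\right)^{2} = \left(367 - 356\right)^{2} = 11^{2} = 121$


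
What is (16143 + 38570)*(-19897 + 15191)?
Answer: -257479378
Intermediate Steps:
(16143 + 38570)*(-19897 + 15191) = 54713*(-4706) = -257479378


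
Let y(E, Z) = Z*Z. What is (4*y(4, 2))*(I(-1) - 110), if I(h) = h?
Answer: -1776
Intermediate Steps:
y(E, Z) = Z²
(4*y(4, 2))*(I(-1) - 110) = (4*2²)*(-1 - 110) = (4*4)*(-111) = 16*(-111) = -1776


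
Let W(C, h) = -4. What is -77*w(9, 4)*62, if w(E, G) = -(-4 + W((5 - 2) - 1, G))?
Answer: -38192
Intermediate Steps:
w(E, G) = 8 (w(E, G) = -(-4 - 4) = -1*(-8) = 8)
-77*w(9, 4)*62 = -77*8*62 = -616*62 = -38192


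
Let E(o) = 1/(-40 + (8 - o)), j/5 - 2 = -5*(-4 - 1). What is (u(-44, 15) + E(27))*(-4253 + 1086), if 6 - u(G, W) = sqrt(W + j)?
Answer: -1117951/59 + 15835*sqrt(6) ≈ 19839.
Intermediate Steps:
j = 135 (j = 10 + 5*(-5*(-4 - 1)) = 10 + 5*(-5*(-5)) = 10 + 5*25 = 10 + 125 = 135)
E(o) = 1/(-32 - o)
u(G, W) = 6 - sqrt(135 + W) (u(G, W) = 6 - sqrt(W + 135) = 6 - sqrt(135 + W))
(u(-44, 15) + E(27))*(-4253 + 1086) = ((6 - sqrt(135 + 15)) - 1/(32 + 27))*(-4253 + 1086) = ((6 - sqrt(150)) - 1/59)*(-3167) = ((6 - 5*sqrt(6)) - 1*1/59)*(-3167) = ((6 - 5*sqrt(6)) - 1/59)*(-3167) = (353/59 - 5*sqrt(6))*(-3167) = -1117951/59 + 15835*sqrt(6)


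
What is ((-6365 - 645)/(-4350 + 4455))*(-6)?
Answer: 2804/7 ≈ 400.57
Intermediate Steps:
((-6365 - 645)/(-4350 + 4455))*(-6) = -7010/105*(-6) = -7010*1/105*(-6) = -1402/21*(-6) = 2804/7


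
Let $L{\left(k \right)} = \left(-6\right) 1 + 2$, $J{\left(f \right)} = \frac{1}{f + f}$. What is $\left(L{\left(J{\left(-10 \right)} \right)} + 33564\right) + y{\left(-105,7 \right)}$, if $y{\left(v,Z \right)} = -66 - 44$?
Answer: $33450$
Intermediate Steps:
$J{\left(f \right)} = \frac{1}{2 f}$
$y{\left(v,Z \right)} = -110$
$L{\left(k \right)} = -4$ ($L{\left(k \right)} = -6 + 2 = -4$)
$\left(L{\left(J{\left(-10 \right)} \right)} + 33564\right) + y{\left(-105,7 \right)} = \left(-4 + 33564\right) - 110 = 33560 - 110 = 33450$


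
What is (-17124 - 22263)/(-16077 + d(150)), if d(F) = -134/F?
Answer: 2954025/1205842 ≈ 2.4498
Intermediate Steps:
(-17124 - 22263)/(-16077 + d(150)) = (-17124 - 22263)/(-16077 - 134/150) = -39387/(-16077 - 134*1/150) = -39387/(-16077 - 67/75) = -39387/(-1205842/75) = -39387*(-75/1205842) = 2954025/1205842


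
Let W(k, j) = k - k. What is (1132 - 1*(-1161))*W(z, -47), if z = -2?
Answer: 0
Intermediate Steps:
W(k, j) = 0
(1132 - 1*(-1161))*W(z, -47) = (1132 - 1*(-1161))*0 = (1132 + 1161)*0 = 2293*0 = 0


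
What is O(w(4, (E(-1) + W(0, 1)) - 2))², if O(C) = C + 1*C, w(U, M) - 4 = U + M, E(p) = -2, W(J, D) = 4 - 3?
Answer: 100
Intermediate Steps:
W(J, D) = 1
w(U, M) = 4 + M + U (w(U, M) = 4 + (U + M) = 4 + (M + U) = 4 + M + U)
O(C) = 2*C (O(C) = C + C = 2*C)
O(w(4, (E(-1) + W(0, 1)) - 2))² = (2*(4 + ((-2 + 1) - 2) + 4))² = (2*(4 + (-1 - 2) + 4))² = (2*(4 - 3 + 4))² = (2*5)² = 10² = 100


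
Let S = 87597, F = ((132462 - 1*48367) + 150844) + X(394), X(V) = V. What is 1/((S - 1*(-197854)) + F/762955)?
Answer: 762955/217786503038 ≈ 3.5032e-6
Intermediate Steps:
F = 235333 (F = ((132462 - 1*48367) + 150844) + 394 = ((132462 - 48367) + 150844) + 394 = (84095 + 150844) + 394 = 234939 + 394 = 235333)
1/((S - 1*(-197854)) + F/762955) = 1/((87597 - 1*(-197854)) + 235333/762955) = 1/((87597 + 197854) + 235333*(1/762955)) = 1/(285451 + 235333/762955) = 1/(217786503038/762955) = 762955/217786503038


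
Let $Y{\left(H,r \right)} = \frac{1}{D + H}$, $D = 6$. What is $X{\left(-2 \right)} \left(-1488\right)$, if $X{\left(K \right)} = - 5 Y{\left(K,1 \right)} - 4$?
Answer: $7812$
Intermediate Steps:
$Y{\left(H,r \right)} = \frac{1}{6 + H}$
$X{\left(K \right)} = -4 - \frac{5}{6 + K}$ ($X{\left(K \right)} = - \frac{5}{6 + K} - 4 = -4 - \frac{5}{6 + K}$)
$X{\left(-2 \right)} \left(-1488\right) = \frac{-29 - -8}{6 - 2} \left(-1488\right) = \frac{-29 + 8}{4} \left(-1488\right) = \frac{1}{4} \left(-21\right) \left(-1488\right) = \left(- \frac{21}{4}\right) \left(-1488\right) = 7812$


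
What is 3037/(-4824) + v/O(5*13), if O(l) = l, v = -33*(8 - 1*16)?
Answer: 1076131/313560 ≈ 3.4320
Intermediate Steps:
v = 264 (v = -33*(8 - 16) = -33*(-8) = 264)
3037/(-4824) + v/O(5*13) = 3037/(-4824) + 264/((5*13)) = 3037*(-1/4824) + 264/65 = -3037/4824 + 264*(1/65) = -3037/4824 + 264/65 = 1076131/313560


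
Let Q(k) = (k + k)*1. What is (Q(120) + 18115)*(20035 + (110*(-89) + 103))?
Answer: 189937540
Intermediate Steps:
Q(k) = 2*k (Q(k) = (2*k)*1 = 2*k)
(Q(120) + 18115)*(20035 + (110*(-89) + 103)) = (2*120 + 18115)*(20035 + (110*(-89) + 103)) = (240 + 18115)*(20035 + (-9790 + 103)) = 18355*(20035 - 9687) = 18355*10348 = 189937540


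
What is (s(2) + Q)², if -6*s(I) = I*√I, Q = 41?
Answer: (123 - √2)²/9 ≈ 1642.6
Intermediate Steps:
s(I) = -I^(3/2)/6 (s(I) = -I*√I/6 = -I^(3/2)/6)
(s(2) + Q)² = (-√2/3 + 41)² = (41 - √2/3)²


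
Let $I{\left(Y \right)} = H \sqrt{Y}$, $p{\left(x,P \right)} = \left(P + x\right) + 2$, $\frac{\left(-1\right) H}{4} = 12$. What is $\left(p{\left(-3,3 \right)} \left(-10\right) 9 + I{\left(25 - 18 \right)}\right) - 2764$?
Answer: $-2944 - 48 \sqrt{7} \approx -3071.0$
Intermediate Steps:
$H = -48$ ($H = \left(-4\right) 12 = -48$)
$p{\left(x,P \right)} = 2 + P + x$
$I{\left(Y \right)} = - 48 \sqrt{Y}$
$\left(p{\left(-3,3 \right)} \left(-10\right) 9 + I{\left(25 - 18 \right)}\right) - 2764 = \left(\left(2 + 3 - 3\right) \left(-10\right) 9 - 48 \sqrt{25 - 18}\right) - 2764 = \left(2 \left(-10\right) 9 - 48 \sqrt{7}\right) - 2764 = \left(\left(-20\right) 9 - 48 \sqrt{7}\right) - 2764 = \left(-180 - 48 \sqrt{7}\right) - 2764 = -2944 - 48 \sqrt{7}$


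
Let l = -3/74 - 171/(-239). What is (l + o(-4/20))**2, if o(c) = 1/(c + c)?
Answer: 260467321/78198649 ≈ 3.3308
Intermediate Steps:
l = 11937/17686 (l = -3*1/74 - 171*(-1/239) = -3/74 + 171/239 = 11937/17686 ≈ 0.67494)
o(c) = 1/(2*c)
(l + o(-4/20))**2 = (11937/17686 + 1/(2*((-4/20))))**2 = (11937/17686 + 1/(2*((-4*1/20))))**2 = (11937/17686 + 1/(2*(-1/5)))**2 = (11937/17686 + (1/2)*(-5))**2 = (11937/17686 - 5/2)**2 = (-16139/8843)**2 = 260467321/78198649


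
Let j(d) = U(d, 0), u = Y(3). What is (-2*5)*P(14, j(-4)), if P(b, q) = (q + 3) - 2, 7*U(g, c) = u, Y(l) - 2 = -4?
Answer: -50/7 ≈ -7.1429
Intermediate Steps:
Y(l) = -2 (Y(l) = 2 - 4 = -2)
u = -2
U(g, c) = -2/7 (U(g, c) = (⅐)*(-2) = -2/7)
j(d) = -2/7
P(b, q) = 1 + q (P(b, q) = (3 + q) - 2 = 1 + q)
(-2*5)*P(14, j(-4)) = (-2*5)*(1 - 2/7) = -10*5/7 = -50/7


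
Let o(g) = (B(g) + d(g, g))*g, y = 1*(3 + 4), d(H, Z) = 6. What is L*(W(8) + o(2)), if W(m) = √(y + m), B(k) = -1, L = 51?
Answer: 510 + 51*√15 ≈ 707.52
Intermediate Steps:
y = 7 (y = 1*7 = 7)
W(m) = √(7 + m)
o(g) = 5*g (o(g) = (-1 + 6)*g = 5*g)
L*(W(8) + o(2)) = 51*(√(7 + 8) + 5*2) = 51*(√15 + 10) = 51*(10 + √15) = 510 + 51*√15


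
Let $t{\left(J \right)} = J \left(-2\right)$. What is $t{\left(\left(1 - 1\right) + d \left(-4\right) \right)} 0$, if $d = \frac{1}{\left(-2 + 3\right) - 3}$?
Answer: $0$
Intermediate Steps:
$d = - \frac{1}{2}$ ($d = \frac{1}{1 - 3} = \frac{1}{-2} = - \frac{1}{2} \approx -0.5$)
$t{\left(J \right)} = - 2 J$
$t{\left(\left(1 - 1\right) + d \left(-4\right) \right)} 0 = - 2 \left(\left(1 - 1\right) - -2\right) 0 = - 2 \left(\left(1 - 1\right) + 2\right) 0 = - 2 \left(0 + 2\right) 0 = \left(-2\right) 2 \cdot 0 = \left(-4\right) 0 = 0$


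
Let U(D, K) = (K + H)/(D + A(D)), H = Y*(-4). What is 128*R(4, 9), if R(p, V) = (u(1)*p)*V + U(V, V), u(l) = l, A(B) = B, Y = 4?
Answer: 41024/9 ≈ 4558.2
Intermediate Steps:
H = -16 (H = 4*(-4) = -16)
U(D, K) = (-16 + K)/(2*D) (U(D, K) = (K - 16)/(D + D) = (-16 + K)/((2*D)) = (-16 + K)*(1/(2*D)) = (-16 + K)/(2*D))
R(p, V) = V*p + (-16 + V)/(2*V) (R(p, V) = (1*p)*V + (-16 + V)/(2*V) = p*V + (-16 + V)/(2*V) = V*p + (-16 + V)/(2*V))
128*R(4, 9) = 128*(½ - 8/9 + 9*4) = 128*(½ - 8*⅑ + 36) = 128*(½ - 8/9 + 36) = 128*(641/18) = 41024/9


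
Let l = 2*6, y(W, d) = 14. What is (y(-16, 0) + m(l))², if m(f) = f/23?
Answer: 111556/529 ≈ 210.88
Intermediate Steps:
l = 12
m(f) = f/23 (m(f) = f*(1/23) = f/23)
(y(-16, 0) + m(l))² = (14 + (1/23)*12)² = (14 + 12/23)² = (334/23)² = 111556/529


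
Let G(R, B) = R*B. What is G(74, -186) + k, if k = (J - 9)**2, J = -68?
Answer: -7835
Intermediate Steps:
k = 5929 (k = (-68 - 9)**2 = (-77)**2 = 5929)
G(R, B) = B*R
G(74, -186) + k = -186*74 + 5929 = -13764 + 5929 = -7835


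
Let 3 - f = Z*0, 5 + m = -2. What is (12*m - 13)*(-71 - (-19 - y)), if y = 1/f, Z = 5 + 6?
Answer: 15035/3 ≈ 5011.7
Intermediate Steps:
Z = 11
m = -7 (m = -5 - 2 = -7)
f = 3 (f = 3 - 11*0 = 3 - 1*0 = 3 + 0 = 3)
y = ⅓ (y = 1/3 = ⅓ ≈ 0.33333)
(12*m - 13)*(-71 - (-19 - y)) = (12*(-7) - 13)*(-71 - (-19 - 1*⅓)) = (-84 - 13)*(-71 - (-19 - ⅓)) = -97*(-71 - 1*(-58/3)) = -97*(-71 + 58/3) = -97*(-155/3) = 15035/3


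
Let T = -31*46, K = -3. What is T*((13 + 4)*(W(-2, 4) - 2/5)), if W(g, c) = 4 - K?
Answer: -799986/5 ≈ -1.6000e+5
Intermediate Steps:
W(g, c) = 7 (W(g, c) = 4 - 1*(-3) = 4 + 3 = 7)
T = -1426
T*((13 + 4)*(W(-2, 4) - 2/5)) = -1426*(13 + 4)*(7 - 2/5) = -24242*(7 - 2*⅕) = -24242*(7 - ⅖) = -24242*33/5 = -1426*561/5 = -799986/5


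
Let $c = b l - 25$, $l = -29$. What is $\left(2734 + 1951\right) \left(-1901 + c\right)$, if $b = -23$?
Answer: $-5898415$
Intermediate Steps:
$c = 642$ ($c = \left(-23\right) \left(-29\right) - 25 = 667 - 25 = 642$)
$\left(2734 + 1951\right) \left(-1901 + c\right) = \left(2734 + 1951\right) \left(-1901 + 642\right) = 4685 \left(-1259\right) = -5898415$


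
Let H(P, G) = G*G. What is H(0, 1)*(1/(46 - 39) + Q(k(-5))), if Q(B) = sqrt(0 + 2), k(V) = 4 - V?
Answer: 1/7 + sqrt(2) ≈ 1.5571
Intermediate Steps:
H(P, G) = G**2
Q(B) = sqrt(2)
H(0, 1)*(1/(46 - 39) + Q(k(-5))) = 1**2*(1/(46 - 39) + sqrt(2)) = 1*(1/7 + sqrt(2)) = 1/7 + sqrt(2)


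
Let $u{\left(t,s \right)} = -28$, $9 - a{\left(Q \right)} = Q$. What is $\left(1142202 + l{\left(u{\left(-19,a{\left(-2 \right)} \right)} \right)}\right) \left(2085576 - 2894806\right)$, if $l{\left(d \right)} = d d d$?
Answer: $-906539907500$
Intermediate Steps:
$a{\left(Q \right)} = 9 - Q$
$l{\left(d \right)} = d^{3}$ ($l{\left(d \right)} = d^{2} d = d^{3}$)
$\left(1142202 + l{\left(u{\left(-19,a{\left(-2 \right)} \right)} \right)}\right) \left(2085576 - 2894806\right) = \left(1142202 + \left(-28\right)^{3}\right) \left(2085576 - 2894806\right) = \left(1142202 - 21952\right) \left(-809230\right) = 1120250 \left(-809230\right) = -906539907500$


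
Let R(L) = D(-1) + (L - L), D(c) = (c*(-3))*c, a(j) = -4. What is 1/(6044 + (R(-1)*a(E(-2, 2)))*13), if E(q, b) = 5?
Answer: 1/6200 ≈ 0.00016129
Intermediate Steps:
D(c) = -3*c² (D(c) = (-3*c)*c = -3*c²)
R(L) = -3 (R(L) = -3*(-1)² + (L - L) = -3*1 + 0 = -3 + 0 = -3)
1/(6044 + (R(-1)*a(E(-2, 2)))*13) = 1/(6044 - 3*(-4)*13) = 1/(6044 + 12*13) = 1/(6044 + 156) = 1/6200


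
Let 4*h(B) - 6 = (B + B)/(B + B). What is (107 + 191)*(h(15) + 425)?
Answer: 254343/2 ≈ 1.2717e+5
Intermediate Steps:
h(B) = 7/4 (h(B) = 3/2 + ((B + B)/(B + B))/4 = 3/2 + ((2*B)/((2*B)))/4 = 3/2 + ((2*B)*(1/(2*B)))/4 = 3/2 + (¼)*1 = 3/2 + ¼ = 7/4)
(107 + 191)*(h(15) + 425) = (107 + 191)*(7/4 + 425) = 298*(1707/4) = 254343/2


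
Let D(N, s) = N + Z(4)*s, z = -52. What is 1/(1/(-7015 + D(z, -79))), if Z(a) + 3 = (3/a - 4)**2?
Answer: -122631/16 ≈ -7664.4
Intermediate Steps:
Z(a) = -3 + (-4 + 3/a)**2 (Z(a) = -3 + (3/a - 4)**2 = -3 + (-4 + 3/a)**2)
D(N, s) = N + 121*s/16 (D(N, s) = N + (13 - 24/4 + 9/4**2)*s = N + (13 - 24*1/4 + 9*(1/16))*s = N + (13 - 6 + 9/16)*s = N + 121*s/16)
1/(1/(-7015 + D(z, -79))) = 1/(1/(-7015 + (-52 + (121/16)*(-79)))) = 1/(1/(-7015 + (-52 - 9559/16))) = 1/(1/(-7015 - 10391/16)) = 1/(1/(-122631/16)) = 1/(-16/122631) = -122631/16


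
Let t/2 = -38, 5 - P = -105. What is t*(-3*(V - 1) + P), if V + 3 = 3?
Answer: -8588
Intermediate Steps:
P = 110 (P = 5 - 1*(-105) = 5 + 105 = 110)
t = -76 (t = 2*(-38) = -76)
V = 0 (V = -3 + 3 = 0)
t*(-3*(V - 1) + P) = -76*(-3*(0 - 1) + 110) = -76*(-3*(-1) + 110) = -76*(3 + 110) = -76*113 = -8588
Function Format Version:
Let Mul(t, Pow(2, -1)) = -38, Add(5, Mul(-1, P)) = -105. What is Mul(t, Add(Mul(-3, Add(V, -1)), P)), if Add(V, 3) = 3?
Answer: -8588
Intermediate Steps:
P = 110 (P = Add(5, Mul(-1, -105)) = Add(5, 105) = 110)
t = -76 (t = Mul(2, -38) = -76)
V = 0 (V = Add(-3, 3) = 0)
Mul(t, Add(Mul(-3, Add(V, -1)), P)) = Mul(-76, Add(Mul(-3, Add(0, -1)), 110)) = Mul(-76, Add(Mul(-3, -1), 110)) = Mul(-76, Add(3, 110)) = Mul(-76, 113) = -8588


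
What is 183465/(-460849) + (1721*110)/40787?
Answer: 79760337235/18796648163 ≈ 4.2433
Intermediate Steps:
183465/(-460849) + (1721*110)/40787 = 183465*(-1/460849) + 189310*(1/40787) = -183465/460849 + 189310/40787 = 79760337235/18796648163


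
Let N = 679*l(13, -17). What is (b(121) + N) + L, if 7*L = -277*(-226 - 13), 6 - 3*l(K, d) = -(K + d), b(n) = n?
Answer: 210656/21 ≈ 10031.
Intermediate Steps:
l(K, d) = 2 + K/3 + d/3 (l(K, d) = 2 - (-1)*(K + d)/3 = 2 - (-K - d)/3 = 2 + (K/3 + d/3) = 2 + K/3 + d/3)
L = 66203/7 (L = (-277*(-226 - 13))/7 = (-277*(-239))/7 = (⅐)*66203 = 66203/7 ≈ 9457.6)
N = 1358/3 (N = 679*(2 + (⅓)*13 + (⅓)*(-17)) = 679*(2 + 13/3 - 17/3) = 679*(⅔) = 1358/3 ≈ 452.67)
(b(121) + N) + L = (121 + 1358/3) + 66203/7 = 1721/3 + 66203/7 = 210656/21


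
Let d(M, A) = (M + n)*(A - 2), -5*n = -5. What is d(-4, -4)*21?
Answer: 378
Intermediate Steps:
n = 1 (n = -1/5*(-5) = 1)
d(M, A) = (1 + M)*(-2 + A) (d(M, A) = (M + 1)*(A - 2) = (1 + M)*(-2 + A))
d(-4, -4)*21 = (-2 - 4 - 2*(-4) - 4*(-4))*21 = (-2 - 4 + 8 + 16)*21 = 18*21 = 378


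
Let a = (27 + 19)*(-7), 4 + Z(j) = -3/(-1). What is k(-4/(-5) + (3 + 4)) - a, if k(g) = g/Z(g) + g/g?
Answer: 1576/5 ≈ 315.20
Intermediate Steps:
Z(j) = -1 (Z(j) = -4 - 3/(-1) = -4 - 3*(-1) = -4 + 3 = -1)
k(g) = 1 - g (k(g) = g/(-1) + g/g = g*(-1) + 1 = -g + 1 = 1 - g)
a = -322 (a = 46*(-7) = -322)
k(-4/(-5) + (3 + 4)) - a = (1 - (-4/(-5) + (3 + 4))) - 1*(-322) = (1 - (-⅕*(-4) + 7)) + 322 = (1 - (⅘ + 7)) + 322 = (1 - 1*39/5) + 322 = (1 - 39/5) + 322 = -34/5 + 322 = 1576/5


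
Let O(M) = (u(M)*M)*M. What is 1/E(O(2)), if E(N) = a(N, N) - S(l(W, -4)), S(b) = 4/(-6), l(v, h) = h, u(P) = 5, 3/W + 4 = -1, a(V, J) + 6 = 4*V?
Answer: 3/224 ≈ 0.013393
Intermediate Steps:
a(V, J) = -6 + 4*V
W = -⅗ (W = 3/(-4 - 1) = 3/(-5) = 3*(-⅕) = -⅗ ≈ -0.60000)
S(b) = -⅔ (S(b) = 4*(-⅙) = -⅔)
O(M) = 5*M² (O(M) = (5*M)*M = 5*M²)
E(N) = -16/3 + 4*N (E(N) = (-6 + 4*N) - 1*(-⅔) = (-6 + 4*N) + ⅔ = -16/3 + 4*N)
1/E(O(2)) = 1/(-16/3 + 4*(5*2²)) = 1/(-16/3 + 4*(5*4)) = 1/(-16/3 + 4*20) = 1/(-16/3 + 80) = 1/(224/3) = 3/224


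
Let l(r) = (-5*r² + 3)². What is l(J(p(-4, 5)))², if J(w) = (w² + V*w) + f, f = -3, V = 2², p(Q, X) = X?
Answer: 6043428149981121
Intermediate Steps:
V = 4
J(w) = -3 + w² + 4*w (J(w) = (w² + 4*w) - 3 = -3 + w² + 4*w)
l(r) = (3 - 5*r²)²
l(J(p(-4, 5)))² = ((-3 + 5*(-3 + 5² + 4*5)²)²)² = ((-3 + 5*(-3 + 25 + 20)²)²)² = ((-3 + 5*42²)²)² = ((-3 + 5*1764)²)² = ((-3 + 8820)²)² = (8817²)² = 77739489² = 6043428149981121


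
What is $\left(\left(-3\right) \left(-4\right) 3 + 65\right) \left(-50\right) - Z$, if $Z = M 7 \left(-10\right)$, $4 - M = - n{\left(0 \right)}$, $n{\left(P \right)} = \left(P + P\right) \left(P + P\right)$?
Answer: $-4770$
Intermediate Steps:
$n{\left(P \right)} = 4 P^{2}$ ($n{\left(P \right)} = 2 P 2 P = 4 P^{2}$)
$M = 4$ ($M = 4 - - 4 \cdot 0^{2} = 4 - - 4 \cdot 0 = 4 - \left(-1\right) 0 = 4 - 0 = 4 + 0 = 4$)
$Z = -280$ ($Z = 4 \cdot 7 \left(-10\right) = 28 \left(-10\right) = -280$)
$\left(\left(-3\right) \left(-4\right) 3 + 65\right) \left(-50\right) - Z = \left(\left(-3\right) \left(-4\right) 3 + 65\right) \left(-50\right) - -280 = \left(12 \cdot 3 + 65\right) \left(-50\right) + 280 = \left(36 + 65\right) \left(-50\right) + 280 = 101 \left(-50\right) + 280 = -5050 + 280 = -4770$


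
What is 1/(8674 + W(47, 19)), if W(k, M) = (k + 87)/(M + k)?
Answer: 33/286309 ≈ 0.00011526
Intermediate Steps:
W(k, M) = (87 + k)/(M + k)
1/(8674 + W(47, 19)) = 1/(8674 + (87 + 47)/(19 + 47)) = 1/(8674 + 134/66) = 1/(8674 + (1/66)*134) = 1/(8674 + 67/33) = 1/(286309/33) = 33/286309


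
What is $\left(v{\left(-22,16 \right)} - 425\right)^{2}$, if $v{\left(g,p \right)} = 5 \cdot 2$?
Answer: $172225$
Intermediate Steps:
$v{\left(g,p \right)} = 10$
$\left(v{\left(-22,16 \right)} - 425\right)^{2} = \left(10 - 425\right)^{2} = \left(-415\right)^{2} = 172225$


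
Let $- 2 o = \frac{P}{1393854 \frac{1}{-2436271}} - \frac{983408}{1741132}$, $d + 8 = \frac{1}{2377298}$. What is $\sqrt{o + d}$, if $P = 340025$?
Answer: $\frac{\sqrt{531968107332448704222347067742089219}}{1337993045096862} \approx 545.12$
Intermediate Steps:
$d = - \frac{19018383}{2377298}$ ($d = -8 + \frac{1}{2377298} = - \frac{19018383}{2377298} \approx -8.0$)
$o = \frac{51512250465879419}{173348843052}$ ($o = - \frac{\frac{340025}{1393854 \frac{1}{-2436271}} - \frac{983408}{1741132}}{2} = - \frac{\frac{340025}{1393854 \left(- \frac{1}{2436271}\right)} - \frac{245852}{435283}}{2} = - \frac{\frac{340025}{- \frac{1393854}{2436271}} - \frac{245852}{435283}}{2} = - \frac{340025 \left(- \frac{2436271}{1393854}\right) - \frac{245852}{435283}}{2} = - \frac{- \frac{118341863825}{199122} - \frac{245852}{435283}}{2} = \left(- \frac{1}{2}\right) \left(- \frac{51512250465879419}{86674421526}\right) = \frac{51512250465879419}{173348843052} \approx 2.9716 \cdot 10^{5}$)
$\sqrt{o + d} = \sqrt{\frac{51512250465879419}{173348843052} - \frac{19018383}{2377298}} = \sqrt{\frac{795173202554184683149}{2675986090193724}} = \frac{\sqrt{531968107332448704222347067742089219}}{1337993045096862}$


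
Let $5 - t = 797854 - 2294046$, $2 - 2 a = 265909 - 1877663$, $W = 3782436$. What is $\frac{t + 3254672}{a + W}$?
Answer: $\frac{1583623}{1529438} \approx 1.0354$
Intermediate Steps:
$a = 805878$ ($a = 1 - \frac{265909 - 1877663}{2} = 1 - -805877 = 1 + 805877 = 805878$)
$t = 1496197$ ($t = 5 - \left(797854 - 2294046\right) = 5 - -1496192 = 5 + 1496192 = 1496197$)
$\frac{t + 3254672}{a + W} = \frac{1496197 + 3254672}{805878 + 3782436} = \frac{4750869}{4588314} = 4750869 \cdot \frac{1}{4588314} = \frac{1583623}{1529438}$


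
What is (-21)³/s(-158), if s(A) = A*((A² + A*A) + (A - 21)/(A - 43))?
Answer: 1861461/1585641706 ≈ 0.0011739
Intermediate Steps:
s(A) = A*(2*A² + (-21 + A)/(-43 + A)) (s(A) = A*((A² + A²) + (-21 + A)/(-43 + A)) = A*(2*A² + (-21 + A)/(-43 + A)))
(-21)³/s(-158) = (-21)³/((-158*(-21 - 158 - 86*(-158)² + 2*(-158)³)/(-43 - 158))) = -9261*201/(158*(-21 - 158 - 86*24964 + 2*(-3944312))) = -9261*201/(158*(-21 - 158 - 2146904 - 7888624)) = -9261/((-158*(-1/201)*(-10035707))) = -9261/(-1585641706/201) = -9261*(-201/1585641706) = 1861461/1585641706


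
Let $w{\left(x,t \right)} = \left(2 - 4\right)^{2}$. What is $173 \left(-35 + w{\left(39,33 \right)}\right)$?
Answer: $-5363$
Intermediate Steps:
$w{\left(x,t \right)} = 4$ ($w{\left(x,t \right)} = \left(-2\right)^{2} = 4$)
$173 \left(-35 + w{\left(39,33 \right)}\right) = 173 \left(-35 + 4\right) = 173 \left(-31\right) = -5363$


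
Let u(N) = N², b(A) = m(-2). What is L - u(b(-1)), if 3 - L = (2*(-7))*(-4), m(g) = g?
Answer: -57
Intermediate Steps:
b(A) = -2
L = -53 (L = 3 - 2*(-7)*(-4) = 3 - (-14)*(-4) = 3 - 1*56 = 3 - 56 = -53)
L - u(b(-1)) = -53 - 1*(-2)² = -53 - 1*4 = -53 - 4 = -57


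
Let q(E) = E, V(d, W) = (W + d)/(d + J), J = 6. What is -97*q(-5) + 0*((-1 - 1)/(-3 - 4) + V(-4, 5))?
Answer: 485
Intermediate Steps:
V(d, W) = (W + d)/(6 + d) (V(d, W) = (W + d)/(d + 6) = (W + d)/(6 + d))
-97*q(-5) + 0*((-1 - 1)/(-3 - 4) + V(-4, 5)) = -97*(-5) + 0*((-1 - 1)/(-3 - 4) + (5 - 4)/(6 - 4)) = 485 + 0*(-2/(-7) + 1/2) = 485 + 0*(-2*(-1/7) + (1/2)*1) = 485 + 0*(2/7 + 1/2) = 485 + 0*(11/14) = 485 + 0 = 485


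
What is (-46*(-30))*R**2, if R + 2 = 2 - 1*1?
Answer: 1380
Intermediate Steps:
R = -1 (R = -2 + (2 - 1*1) = -2 + (2 - 1) = -2 + 1 = -1)
(-46*(-30))*R**2 = -46*(-30)*(-1)**2 = 1380*1 = 1380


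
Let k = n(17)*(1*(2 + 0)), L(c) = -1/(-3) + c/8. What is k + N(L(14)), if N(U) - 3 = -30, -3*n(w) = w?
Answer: -115/3 ≈ -38.333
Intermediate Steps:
n(w) = -w/3
L(c) = ⅓ + c/8 (L(c) = -1*(-⅓) + c*(⅛) = ⅓ + c/8)
N(U) = -27 (N(U) = 3 - 30 = -27)
k = -34/3 (k = (-⅓*17)*(1*(2 + 0)) = -17*2/3 = -17/3*2 = -34/3 ≈ -11.333)
k + N(L(14)) = -34/3 - 27 = -115/3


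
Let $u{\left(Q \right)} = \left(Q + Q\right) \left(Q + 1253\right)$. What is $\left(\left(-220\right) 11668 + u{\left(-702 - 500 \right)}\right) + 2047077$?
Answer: $-642487$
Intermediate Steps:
$u{\left(Q \right)} = 2 Q \left(1253 + Q\right)$
$\left(\left(-220\right) 11668 + u{\left(-702 - 500 \right)}\right) + 2047077 = \left(\left(-220\right) 11668 + 2 \left(-702 - 500\right) \left(1253 - 1202\right)\right) + 2047077 = \left(-2566960 + 2 \left(-702 - 500\right) \left(1253 - 1202\right)\right) + 2047077 = \left(-2566960 + 2 \left(-1202\right) \left(1253 - 1202\right)\right) + 2047077 = \left(-2566960 + 2 \left(-1202\right) 51\right) + 2047077 = \left(-2566960 - 122604\right) + 2047077 = -2689564 + 2047077 = -642487$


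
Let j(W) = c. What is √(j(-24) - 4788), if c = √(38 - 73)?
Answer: √(-4788 + I*√35) ≈ 0.0427 + 69.195*I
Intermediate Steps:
c = I*√35 (c = √(-35) = I*√35 ≈ 5.9161*I)
j(W) = I*√35
√(j(-24) - 4788) = √(I*√35 - 4788) = √(-4788 + I*√35)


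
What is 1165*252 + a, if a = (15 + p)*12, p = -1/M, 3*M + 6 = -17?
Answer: 6756516/23 ≈ 2.9376e+5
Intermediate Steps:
M = -23/3 (M = -2 + (⅓)*(-17) = -2 - 17/3 = -23/3 ≈ -7.6667)
p = 3/23 (p = -1/(-23/3) = -1*(-3/23) = 3/23 ≈ 0.13043)
a = 4176/23 (a = (15 + 3/23)*12 = (348/23)*12 = 4176/23 ≈ 181.57)
1165*252 + a = 1165*252 + 4176/23 = 293580 + 4176/23 = 6756516/23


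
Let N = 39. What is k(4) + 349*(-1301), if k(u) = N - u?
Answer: -454014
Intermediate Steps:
k(u) = 39 - u
k(4) + 349*(-1301) = (39 - 1*4) + 349*(-1301) = (39 - 4) - 454049 = 35 - 454049 = -454014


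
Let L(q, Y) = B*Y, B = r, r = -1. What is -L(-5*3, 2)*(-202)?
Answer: -404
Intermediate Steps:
B = -1
L(q, Y) = -Y
-L(-5*3, 2)*(-202) = -(-1*2)*(-202) = -(-2)*(-202) = -1*404 = -404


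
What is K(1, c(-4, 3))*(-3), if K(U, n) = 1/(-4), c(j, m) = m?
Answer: ¾ ≈ 0.75000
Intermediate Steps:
K(U, n) = -¼
K(1, c(-4, 3))*(-3) = -¼*(-3) = ¾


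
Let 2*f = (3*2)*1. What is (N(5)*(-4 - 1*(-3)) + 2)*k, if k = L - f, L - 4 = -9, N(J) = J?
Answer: 24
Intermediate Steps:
f = 3 (f = ((3*2)*1)/2 = (6*1)/2 = (½)*6 = 3)
L = -5 (L = 4 - 9 = -5)
k = -8 (k = -5 - 1*3 = -5 - 3 = -8)
(N(5)*(-4 - 1*(-3)) + 2)*k = (5*(-4 - 1*(-3)) + 2)*(-8) = (5*(-4 + 3) + 2)*(-8) = (5*(-1) + 2)*(-8) = (-5 + 2)*(-8) = -3*(-8) = 24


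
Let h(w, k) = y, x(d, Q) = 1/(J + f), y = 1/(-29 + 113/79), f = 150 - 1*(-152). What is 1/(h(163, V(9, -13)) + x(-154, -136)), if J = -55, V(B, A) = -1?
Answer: -537966/17335 ≈ -31.034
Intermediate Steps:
f = 302 (f = 150 + 152 = 302)
y = -79/2178 (y = 1/(-29 + 113*(1/79)) = 1/(-29 + 113/79) = 1/(-2178/79) = -79/2178 ≈ -0.036272)
x(d, Q) = 1/247 (x(d, Q) = 1/(-55 + 302) = 1/247)
h(w, k) = -79/2178
1/(h(163, V(9, -13)) + x(-154, -136)) = 1/(-79/2178 + 1/247) = 1/(-17335/537966) = -537966/17335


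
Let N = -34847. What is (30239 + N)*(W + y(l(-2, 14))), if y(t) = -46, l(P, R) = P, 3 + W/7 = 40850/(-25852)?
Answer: 2324775168/6463 ≈ 3.5971e+5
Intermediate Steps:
W = -414421/12926 (W = -21 + 7*(40850/(-25852)) = -21 + 7*(40850*(-1/25852)) = -21 + 7*(-20425/12926) = -21 - 142975/12926 = -414421/12926 ≈ -32.061)
(30239 + N)*(W + y(l(-2, 14))) = (30239 - 34847)*(-414421/12926 - 46) = -4608*(-1009017/12926) = 2324775168/6463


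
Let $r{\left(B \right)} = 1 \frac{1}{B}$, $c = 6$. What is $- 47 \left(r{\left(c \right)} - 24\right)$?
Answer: $\frac{6721}{6} \approx 1120.2$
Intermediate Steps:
$r{\left(B \right)} = \frac{1}{B}$
$- 47 \left(r{\left(c \right)} - 24\right) = - 47 \left(\frac{1}{6} - 24\right) = \left(-47\right) \left(- \frac{143}{6}\right) = \frac{6721}{6}$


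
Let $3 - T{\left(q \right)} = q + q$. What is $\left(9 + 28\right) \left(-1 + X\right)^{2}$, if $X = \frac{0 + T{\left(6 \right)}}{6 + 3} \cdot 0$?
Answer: $37$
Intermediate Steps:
$T{\left(q \right)} = 3 - 2 q$ ($T{\left(q \right)} = 3 - \left(q + q\right) = 3 - 2 q$)
$X = 0$ ($X = \frac{0 + \left(3 - 12\right)}{6 + 3} \cdot 0 = \frac{0 + \left(3 - 12\right)}{9} \cdot 0 = \left(0 - 9\right) \frac{1}{9} \cdot 0 = \left(-9\right) \frac{1}{9} \cdot 0 = \left(-1\right) 0 = 0$)
$\left(9 + 28\right) \left(-1 + X\right)^{2} = \left(9 + 28\right) \left(-1 + 0\right)^{2} = 37 \left(-1\right)^{2} = 37 \cdot 1 = 37$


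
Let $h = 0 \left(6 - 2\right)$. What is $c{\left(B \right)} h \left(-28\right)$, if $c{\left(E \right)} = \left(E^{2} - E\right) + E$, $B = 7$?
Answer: $0$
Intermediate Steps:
$h = 0$ ($h = 0 \cdot 4 = 0$)
$c{\left(E \right)} = E^{2}$
$c{\left(B \right)} h \left(-28\right) = 7^{2} \cdot 0 \left(-28\right) = 49 \cdot 0 \left(-28\right) = 0 \left(-28\right) = 0$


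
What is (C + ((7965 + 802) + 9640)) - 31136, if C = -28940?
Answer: -41669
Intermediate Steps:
(C + ((7965 + 802) + 9640)) - 31136 = (-28940 + ((7965 + 802) + 9640)) - 31136 = (-28940 + (8767 + 9640)) - 31136 = (-28940 + 18407) - 31136 = -10533 - 31136 = -41669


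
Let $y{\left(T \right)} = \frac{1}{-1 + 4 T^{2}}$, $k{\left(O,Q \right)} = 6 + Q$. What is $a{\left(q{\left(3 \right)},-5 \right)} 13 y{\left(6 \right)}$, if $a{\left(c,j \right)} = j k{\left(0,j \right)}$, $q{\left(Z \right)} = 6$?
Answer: $- \frac{5}{11} \approx -0.45455$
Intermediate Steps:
$a{\left(c,j \right)} = j \left(6 + j\right)$
$a{\left(q{\left(3 \right)},-5 \right)} 13 y{\left(6 \right)} = \frac{- 5 \left(6 - 5\right) 13}{-1 + 4 \cdot 6^{2}} = \frac{\left(-5\right) 1 \cdot 13}{-1 + 4 \cdot 36} = \frac{\left(-5\right) 13}{-1 + 144} = - \frac{65}{143} = \left(-65\right) \frac{1}{143} = - \frac{5}{11}$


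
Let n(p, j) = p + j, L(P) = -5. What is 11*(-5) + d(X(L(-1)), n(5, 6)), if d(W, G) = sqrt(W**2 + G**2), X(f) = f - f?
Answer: -44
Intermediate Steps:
n(p, j) = j + p
X(f) = 0
d(W, G) = sqrt(G**2 + W**2)
11*(-5) + d(X(L(-1)), n(5, 6)) = 11*(-5) + sqrt((6 + 5)**2 + 0**2) = -55 + sqrt(11**2 + 0) = -55 + sqrt(121 + 0) = -55 + sqrt(121) = -55 + 11 = -44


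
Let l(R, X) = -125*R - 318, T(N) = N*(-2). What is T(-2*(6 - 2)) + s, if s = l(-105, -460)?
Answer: 12823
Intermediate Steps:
T(N) = -2*N
l(R, X) = -318 - 125*R
s = 12807 (s = -318 - 125*(-105) = -318 + 13125 = 12807)
T(-2*(6 - 2)) + s = -(-4)*(6 - 2) + 12807 = -(-4)*4 + 12807 = -2*(-8) + 12807 = 16 + 12807 = 12823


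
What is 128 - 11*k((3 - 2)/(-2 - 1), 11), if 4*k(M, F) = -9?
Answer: 611/4 ≈ 152.75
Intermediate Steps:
k(M, F) = -9/4 (k(M, F) = (¼)*(-9) = -9/4)
128 - 11*k((3 - 2)/(-2 - 1), 11) = 128 - 11*(-9/4) = 128 + 99/4 = 611/4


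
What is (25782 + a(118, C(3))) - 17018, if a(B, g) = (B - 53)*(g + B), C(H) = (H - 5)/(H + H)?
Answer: 49237/3 ≈ 16412.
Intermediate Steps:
C(H) = (-5 + H)/(2*H) (C(H) = (-5 + H)/((2*H)) = (-5 + H)*(1/(2*H)) = (-5 + H)/(2*H))
a(B, g) = (-53 + B)*(B + g)
(25782 + a(118, C(3))) - 17018 = (25782 + (118² - 53*118 - 53*(-5 + 3)/(2*3) + 118*((½)*(-5 + 3)/3))) - 17018 = (25782 + (13924 - 6254 - 53*(-2)/(2*3) + 118*((½)*(⅓)*(-2)))) - 17018 = (25782 + (13924 - 6254 - 53*(-⅓) + 118*(-⅓))) - 17018 = (25782 + (13924 - 6254 + 53/3 - 118/3)) - 17018 = (25782 + 22945/3) - 17018 = 100291/3 - 17018 = 49237/3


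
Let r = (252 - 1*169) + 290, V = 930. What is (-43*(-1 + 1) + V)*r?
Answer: 346890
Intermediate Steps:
r = 373 (r = (252 - 169) + 290 = 83 + 290 = 373)
(-43*(-1 + 1) + V)*r = (-43*(-1 + 1) + 930)*373 = (-43*0 + 930)*373 = (0 + 930)*373 = 930*373 = 346890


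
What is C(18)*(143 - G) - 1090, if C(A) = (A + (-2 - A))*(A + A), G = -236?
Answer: -28378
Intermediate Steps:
C(A) = -4*A
C(18)*(143 - G) - 1090 = (-4*18)*(143 - 1*(-236)) - 1090 = -72*(143 + 236) - 1090 = -72*379 - 1090 = -27288 - 1090 = -28378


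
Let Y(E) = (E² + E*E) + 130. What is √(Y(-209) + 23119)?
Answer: √110611 ≈ 332.58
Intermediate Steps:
Y(E) = 130 + 2*E² (Y(E) = (E² + E²) + 130 = 2*E² + 130 = 130 + 2*E²)
√(Y(-209) + 23119) = √((130 + 2*(-209)²) + 23119) = √((130 + 2*43681) + 23119) = √((130 + 87362) + 23119) = √(87492 + 23119) = √110611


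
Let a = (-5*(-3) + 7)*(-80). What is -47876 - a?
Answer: -46116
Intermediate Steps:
a = -1760 (a = (15 + 7)*(-80) = 22*(-80) = -1760)
-47876 - a = -47876 - 1*(-1760) = -47876 + 1760 = -46116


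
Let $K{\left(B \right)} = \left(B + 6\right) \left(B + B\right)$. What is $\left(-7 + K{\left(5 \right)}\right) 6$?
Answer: $618$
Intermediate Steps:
$K{\left(B \right)} = 2 B \left(6 + B\right)$ ($K{\left(B \right)} = \left(6 + B\right) 2 B = 2 B \left(6 + B\right)$)
$\left(-7 + K{\left(5 \right)}\right) 6 = \left(-7 + 2 \cdot 5 \left(6 + 5\right)\right) 6 = \left(-7 + 2 \cdot 5 \cdot 11\right) 6 = \left(-7 + 110\right) 6 = 103 \cdot 6 = 618$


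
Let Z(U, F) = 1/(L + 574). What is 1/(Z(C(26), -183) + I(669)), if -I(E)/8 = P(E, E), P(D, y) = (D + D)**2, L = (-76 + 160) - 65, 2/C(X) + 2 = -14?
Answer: -593/8492917535 ≈ -6.9823e-8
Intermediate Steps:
C(X) = -1/8 (C(X) = 2/(-2 - 14) = 2/(-16) = 2*(-1/16) = -1/8)
L = 19 (L = 84 - 65 = 19)
P(D, y) = 4*D**2 (P(D, y) = (2*D)**2 = 4*D**2)
I(E) = -32*E**2
Z(U, F) = 1/593 (Z(U, F) = 1/(19 + 574) = 1/593)
1/(Z(C(26), -183) + I(669)) = 1/(1/593 - 32*669**2) = 1/(1/593 - 32*447561) = 1/(1/593 - 14321952) = 1/(-8492917535/593) = -593/8492917535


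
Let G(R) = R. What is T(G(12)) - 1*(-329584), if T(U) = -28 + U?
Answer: 329568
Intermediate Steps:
T(G(12)) - 1*(-329584) = (-28 + 12) - 1*(-329584) = -16 + 329584 = 329568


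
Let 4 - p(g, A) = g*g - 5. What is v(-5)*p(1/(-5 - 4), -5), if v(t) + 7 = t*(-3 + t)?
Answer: 8008/27 ≈ 296.59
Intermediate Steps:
v(t) = -7 + t*(-3 + t)
p(g, A) = 9 - g**2 (p(g, A) = 4 - (g*g - 5) = 4 - (g**2 - 5) = 4 - (-5 + g**2) = 4 + (5 - g**2) = 9 - g**2)
v(-5)*p(1/(-5 - 4), -5) = (-7 + (-5)**2 - 3*(-5))*(9 - (1/(-5 - 4))**2) = (-7 + 25 + 15)*(9 - (1/(-9))**2) = 33*(9 - (-1/9)**2) = 33*(9 - 1*1/81) = 33*(9 - 1/81) = 33*(728/81) = 8008/27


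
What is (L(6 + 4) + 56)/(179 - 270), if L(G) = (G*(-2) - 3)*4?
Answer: 36/91 ≈ 0.39560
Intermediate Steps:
L(G) = -12 - 8*G (L(G) = (-2*G - 3)*4 = (-3 - 2*G)*4 = -12 - 8*G)
(L(6 + 4) + 56)/(179 - 270) = ((-12 - 8*(6 + 4)) + 56)/(179 - 270) = ((-12 - 8*10) + 56)/(-91) = ((-12 - 80) + 56)*(-1/91) = (-92 + 56)*(-1/91) = -36*(-1/91) = 36/91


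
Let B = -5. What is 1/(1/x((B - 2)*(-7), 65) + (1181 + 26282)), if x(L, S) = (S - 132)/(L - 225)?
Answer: 67/1840197 ≈ 3.6409e-5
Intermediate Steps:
x(L, S) = (-132 + S)/(-225 + L)
1/(1/x((B - 2)*(-7), 65) + (1181 + 26282)) = 1/(1/((-132 + 65)/(-225 + (-5 - 2)*(-7))) + (1181 + 26282)) = 1/(1/(-67/(-225 - 7*(-7))) + 27463) = 1/(1/(-67/(-225 + 49)) + 27463) = 1/(1/(-67/(-176)) + 27463) = 1/(1/(-1/176*(-67)) + 27463) = 1/(1/(67/176) + 27463) = 1/(176/67 + 27463) = 1/(1840197/67) = 67/1840197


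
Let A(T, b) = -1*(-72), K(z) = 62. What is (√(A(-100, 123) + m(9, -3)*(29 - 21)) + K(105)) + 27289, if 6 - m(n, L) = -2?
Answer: 27351 + 2*√34 ≈ 27363.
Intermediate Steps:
m(n, L) = 8 (m(n, L) = 6 - 1*(-2) = 6 + 2 = 8)
A(T, b) = 72
(√(A(-100, 123) + m(9, -3)*(29 - 21)) + K(105)) + 27289 = (√(72 + 8*(29 - 21)) + 62) + 27289 = (√(72 + 8*8) + 62) + 27289 = (√(72 + 64) + 62) + 27289 = (√136 + 62) + 27289 = (2*√34 + 62) + 27289 = (62 + 2*√34) + 27289 = 27351 + 2*√34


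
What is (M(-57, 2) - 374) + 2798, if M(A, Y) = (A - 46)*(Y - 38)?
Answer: 6132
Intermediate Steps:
M(A, Y) = (-46 + A)*(-38 + Y)
(M(-57, 2) - 374) + 2798 = ((1748 - 46*2 - 38*(-57) - 57*2) - 374) + 2798 = ((1748 - 92 + 2166 - 114) - 374) + 2798 = (3708 - 374) + 2798 = 3334 + 2798 = 6132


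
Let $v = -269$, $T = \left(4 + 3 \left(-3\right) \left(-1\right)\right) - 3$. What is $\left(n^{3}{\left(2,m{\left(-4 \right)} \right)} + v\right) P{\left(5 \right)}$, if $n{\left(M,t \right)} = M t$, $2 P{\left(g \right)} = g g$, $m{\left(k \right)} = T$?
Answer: $\frac{193275}{2} \approx 96638.0$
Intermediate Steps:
$T = 10$ ($T = \left(4 - -9\right) - 3 = \left(4 + 9\right) - 3 = 13 - 3 = 10$)
$m{\left(k \right)} = 10$
$P{\left(g \right)} = \frac{g^{2}}{2}$ ($P{\left(g \right)} = \frac{g g}{2} = \frac{g^{2}}{2}$)
$\left(n^{3}{\left(2,m{\left(-4 \right)} \right)} + v\right) P{\left(5 \right)} = \left(\left(2 \cdot 10\right)^{3} - 269\right) \frac{5^{2}}{2} = \left(20^{3} - 269\right) \frac{1}{2} \cdot 25 = \left(8000 - 269\right) \frac{25}{2} = 7731 \cdot \frac{25}{2} = \frac{193275}{2}$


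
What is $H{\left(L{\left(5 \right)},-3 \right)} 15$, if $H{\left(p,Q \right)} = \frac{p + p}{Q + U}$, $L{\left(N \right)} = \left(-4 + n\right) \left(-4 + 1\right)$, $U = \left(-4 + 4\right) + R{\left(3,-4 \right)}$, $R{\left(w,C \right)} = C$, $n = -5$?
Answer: $- \frac{810}{7} \approx -115.71$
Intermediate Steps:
$U = -4$ ($U = \left(-4 + 4\right) - 4 = 0 - 4 = -4$)
$L{\left(N \right)} = 27$ ($L{\left(N \right)} = \left(-4 - 5\right) \left(-4 + 1\right) = \left(-9\right) \left(-3\right) = 27$)
$H{\left(p,Q \right)} = \frac{2 p}{-4 + Q}$ ($H{\left(p,Q \right)} = \frac{p + p}{Q - 4} = \frac{2 p}{-4 + Q}$)
$H{\left(L{\left(5 \right)},-3 \right)} 15 = 2 \cdot 27 \frac{1}{-4 - 3} \cdot 15 = 2 \cdot 27 \frac{1}{-7} \cdot 15 = 2 \cdot 27 \left(- \frac{1}{7}\right) 15 = \left(- \frac{54}{7}\right) 15 = - \frac{810}{7}$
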